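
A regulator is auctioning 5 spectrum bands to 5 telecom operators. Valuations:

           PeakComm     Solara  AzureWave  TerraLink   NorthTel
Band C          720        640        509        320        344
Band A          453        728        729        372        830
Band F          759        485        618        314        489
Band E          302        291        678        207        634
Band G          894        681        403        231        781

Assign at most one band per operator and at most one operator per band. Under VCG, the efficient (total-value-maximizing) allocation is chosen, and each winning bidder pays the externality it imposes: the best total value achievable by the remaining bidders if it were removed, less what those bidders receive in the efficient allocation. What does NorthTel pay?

Efficient allocation: PeakComm→Band G ($894M), Solara→Band C ($640M), AzureWave→Band E ($678M), TerraLink→Band F ($314M), NorthTel→Band A ($830M); total welfare W = $3356M.
NorthTel receives Band A at value $830M, so the others get W − 830 = $2526M.
Without NorthTel: best allocation of the remaining 4 bidders over all 5 bands is PeakComm→Band G ($894M), Solara→Band A ($728M), AzureWave→Band E ($678M), TerraLink→Band C ($320M), total $2620M.
VCG payment = (others' best without NorthTel) − (others' welfare with NorthTel) = 2620 − 2526 = $94M.

NorthTel pays $94M.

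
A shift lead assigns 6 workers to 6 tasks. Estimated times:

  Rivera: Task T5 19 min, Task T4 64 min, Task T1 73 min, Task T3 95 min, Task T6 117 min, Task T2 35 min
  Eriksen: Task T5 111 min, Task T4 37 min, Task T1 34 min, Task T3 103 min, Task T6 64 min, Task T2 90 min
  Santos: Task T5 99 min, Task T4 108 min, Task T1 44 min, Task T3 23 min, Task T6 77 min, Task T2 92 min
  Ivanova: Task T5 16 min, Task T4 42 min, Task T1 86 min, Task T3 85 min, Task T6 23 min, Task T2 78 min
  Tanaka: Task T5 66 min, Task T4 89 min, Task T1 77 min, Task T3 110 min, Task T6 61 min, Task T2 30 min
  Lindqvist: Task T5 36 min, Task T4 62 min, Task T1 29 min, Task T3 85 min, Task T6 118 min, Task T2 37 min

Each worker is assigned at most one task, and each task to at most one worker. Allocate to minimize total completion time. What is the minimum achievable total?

Minimum total: 161 min

This is a one-to-one assignment (minimum-cost bipartite matching).
Optimal: Rivera→Task T5 (19 min), Eriksen→Task T4 (37 min), Santos→Task T3 (23 min), Ivanova→Task T6 (23 min), Tanaka→Task T2 (30 min), Lindqvist→Task T1 (29 min) — total 19+37+23+23+30+29 = 161 min.
Column-greedy (each task in turn goes to its cheapest remaining worker) gives 201 min, worse by 40.
Swapping Santos↔Ivanova (Santos→Task T6 77 min, Ivanova→Task T3 85 min) adds 116.
Every other assignment is strictly worse.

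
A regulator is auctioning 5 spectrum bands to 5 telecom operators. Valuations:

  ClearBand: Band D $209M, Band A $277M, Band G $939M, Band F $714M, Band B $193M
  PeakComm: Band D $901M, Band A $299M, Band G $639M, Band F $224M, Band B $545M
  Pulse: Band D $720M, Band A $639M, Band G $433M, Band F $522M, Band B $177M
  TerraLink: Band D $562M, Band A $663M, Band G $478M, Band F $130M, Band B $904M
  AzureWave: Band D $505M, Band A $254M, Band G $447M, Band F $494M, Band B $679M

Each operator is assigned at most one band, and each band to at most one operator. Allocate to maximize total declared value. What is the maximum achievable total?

Maximum total: $3877M

This is the linear assignment problem.
Optimal: ClearBand→Band G ($939M), PeakComm→Band D ($901M), Pulse→Band A ($639M), TerraLink→Band B ($904M), AzureWave→Band F ($494M) — total 939+901+639+904+494 = $3877M.
Every other assignment is strictly worse.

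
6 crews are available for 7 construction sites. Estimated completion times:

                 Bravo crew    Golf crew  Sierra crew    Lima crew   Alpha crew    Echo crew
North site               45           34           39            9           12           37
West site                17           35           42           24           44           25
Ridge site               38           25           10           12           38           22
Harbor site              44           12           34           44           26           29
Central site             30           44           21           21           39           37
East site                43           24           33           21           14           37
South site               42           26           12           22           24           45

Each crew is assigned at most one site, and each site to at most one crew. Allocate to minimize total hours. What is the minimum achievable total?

Minimum total: 86 hours

Treat this as an assignment problem: match each crew to one site.
Optimal: Bravo crew→West site (17 hours), Golf crew→Harbor site (12 hours), Sierra crew→South site (12 hours), Lima crew→North site (9 hours), Alpha crew→East site (14 hours), Echo crew→Ridge site (22 hours) — total 17+12+12+9+14+22 = 86 hours.
Next-best assignment: Bravo crew→West site, Golf crew→Harbor site, Sierra crew→Central site, Lima crew→North site, Alpha crew→East site, Echo crew→Ridge site = 95 hours.
Checked against all permutations: 86 hours is optimal.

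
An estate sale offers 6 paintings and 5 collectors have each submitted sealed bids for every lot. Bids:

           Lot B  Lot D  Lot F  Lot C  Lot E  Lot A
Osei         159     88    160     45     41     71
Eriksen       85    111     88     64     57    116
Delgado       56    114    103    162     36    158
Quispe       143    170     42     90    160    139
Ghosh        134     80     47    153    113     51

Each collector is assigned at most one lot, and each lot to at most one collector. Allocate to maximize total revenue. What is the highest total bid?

Optimal: Osei→Lot F ($160), Eriksen→Lot D ($111), Delgado→Lot A ($158), Quispe→Lot E ($160), Ghosh→Lot C ($153) — total 160+111+158+160+153 = $742.
Column-greedy (each lot in turn goes to its best remaining collector) gives $642, worse by 100.
Swapping Delgado↔Osei (Delgado→Lot F $103, Osei→Lot A $71) loses 144.
No other one-to-one assignment exceeds $742.

Max total: $742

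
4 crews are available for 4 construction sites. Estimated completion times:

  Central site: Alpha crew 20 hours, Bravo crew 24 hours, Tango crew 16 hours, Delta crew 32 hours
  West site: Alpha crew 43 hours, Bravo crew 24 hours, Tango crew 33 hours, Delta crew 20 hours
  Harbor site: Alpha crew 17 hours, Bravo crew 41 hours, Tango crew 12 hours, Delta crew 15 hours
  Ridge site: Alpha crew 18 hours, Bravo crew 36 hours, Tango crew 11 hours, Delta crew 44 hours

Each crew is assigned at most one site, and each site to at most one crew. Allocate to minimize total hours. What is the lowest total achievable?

This is a one-to-one assignment (minimum-cost bipartite matching).
Optimal: Alpha crew→Central site (20 hours), Bravo crew→West site (24 hours), Tango crew→Ridge site (11 hours), Delta crew→Harbor site (15 hours) — total 20+24+11+15 = 70 hours.
Column-greedy (each site in turn goes to its cheapest remaining crew) gives 89 hours, worse by 19.
No other one-to-one assignment undercuts 70 hours.

Min total: 70 hours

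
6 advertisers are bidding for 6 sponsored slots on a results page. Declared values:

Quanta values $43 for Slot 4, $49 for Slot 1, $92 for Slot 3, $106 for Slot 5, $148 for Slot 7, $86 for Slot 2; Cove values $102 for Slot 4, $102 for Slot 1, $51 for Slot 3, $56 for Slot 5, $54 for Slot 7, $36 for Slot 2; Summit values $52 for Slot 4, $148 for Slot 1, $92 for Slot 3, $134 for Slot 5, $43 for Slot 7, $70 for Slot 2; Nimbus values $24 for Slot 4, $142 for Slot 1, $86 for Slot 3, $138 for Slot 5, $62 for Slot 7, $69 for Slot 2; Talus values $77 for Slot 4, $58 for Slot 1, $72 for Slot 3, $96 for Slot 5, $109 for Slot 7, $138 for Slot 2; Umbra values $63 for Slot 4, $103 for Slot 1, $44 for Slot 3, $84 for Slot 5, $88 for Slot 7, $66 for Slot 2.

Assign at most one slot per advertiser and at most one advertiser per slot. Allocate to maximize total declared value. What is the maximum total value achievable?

Maximum total: $721

Optimal: Quanta→Slot 7 ($148), Cove→Slot 4 ($102), Summit→Slot 3 ($92), Nimbus→Slot 5 ($138), Talus→Slot 2 ($138), Umbra→Slot 1 ($103) — total 148+102+92+138+138+103 = $721.
Row-greedy (each advertiser in turn takes its best remaining slot) gives $718, worse by 3.
Next-best assignment: Quanta→Slot 7, Cove→Slot 4, Summit→Slot 1, Nimbus→Slot 5, Talus→Slot 2, Umbra→Slot 3 = $718.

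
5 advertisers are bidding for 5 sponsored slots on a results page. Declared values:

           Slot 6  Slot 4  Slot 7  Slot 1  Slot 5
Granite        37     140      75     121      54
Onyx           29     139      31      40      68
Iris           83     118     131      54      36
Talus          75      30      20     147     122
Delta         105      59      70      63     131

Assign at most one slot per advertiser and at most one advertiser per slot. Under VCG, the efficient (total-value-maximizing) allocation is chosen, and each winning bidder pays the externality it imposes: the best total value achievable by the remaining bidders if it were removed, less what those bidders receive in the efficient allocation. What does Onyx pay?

Onyx pays $70.

Efficient allocation: Granite→Slot 1 ($121), Onyx→Slot 4 ($139), Iris→Slot 7 ($131), Talus→Slot 5 ($122), Delta→Slot 6 ($105); total welfare W = $618.
Onyx receives Slot 4 at value $139, so the others get W − 139 = $479.
Without Onyx: best allocation of the remaining 4 bidders over all 5 slots is Granite→Slot 4 ($140), Iris→Slot 7 ($131), Talus→Slot 1 ($147), Delta→Slot 5 ($131), total $549.
VCG payment = (others' best without Onyx) − (others' welfare with Onyx) = 549 − 479 = $70.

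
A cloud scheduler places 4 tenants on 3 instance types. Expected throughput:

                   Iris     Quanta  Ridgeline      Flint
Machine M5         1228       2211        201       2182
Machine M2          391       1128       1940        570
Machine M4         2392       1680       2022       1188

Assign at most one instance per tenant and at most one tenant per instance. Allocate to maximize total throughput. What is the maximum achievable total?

This is the linear assignment problem.
Optimal: Quanta→Machine M5 (2211 ops/s), Ridgeline→Machine M2 (1940 ops/s), Iris→Machine M4 (2392 ops/s) — total 2211+1940+2392 = 6543 ops/s.
Next-best assignment: Flint→Machine M5, Ridgeline→Machine M2, Iris→Machine M4 = 6514 ops/s.

Max total: 6543 ops/s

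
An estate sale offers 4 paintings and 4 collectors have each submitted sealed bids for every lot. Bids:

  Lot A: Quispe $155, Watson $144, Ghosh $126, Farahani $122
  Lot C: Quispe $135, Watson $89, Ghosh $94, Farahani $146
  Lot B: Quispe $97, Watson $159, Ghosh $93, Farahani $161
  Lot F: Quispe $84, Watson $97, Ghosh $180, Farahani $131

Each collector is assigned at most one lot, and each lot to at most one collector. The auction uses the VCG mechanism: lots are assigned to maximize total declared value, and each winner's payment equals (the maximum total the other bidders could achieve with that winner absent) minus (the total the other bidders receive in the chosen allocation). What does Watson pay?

Watson pays $15.

Efficient allocation: Quispe→Lot A ($155), Watson→Lot B ($159), Ghosh→Lot F ($180), Farahani→Lot C ($146); total welfare W = $640.
Watson receives Lot B at value $159, so the others get W − 159 = $481.
Without Watson: best allocation of the remaining 3 bidders over all 4 lots is Quispe→Lot A ($155), Ghosh→Lot F ($180), Farahani→Lot B ($161), total $496.
VCG payment = (others' best without Watson) − (others' welfare with Watson) = 496 − 481 = $15.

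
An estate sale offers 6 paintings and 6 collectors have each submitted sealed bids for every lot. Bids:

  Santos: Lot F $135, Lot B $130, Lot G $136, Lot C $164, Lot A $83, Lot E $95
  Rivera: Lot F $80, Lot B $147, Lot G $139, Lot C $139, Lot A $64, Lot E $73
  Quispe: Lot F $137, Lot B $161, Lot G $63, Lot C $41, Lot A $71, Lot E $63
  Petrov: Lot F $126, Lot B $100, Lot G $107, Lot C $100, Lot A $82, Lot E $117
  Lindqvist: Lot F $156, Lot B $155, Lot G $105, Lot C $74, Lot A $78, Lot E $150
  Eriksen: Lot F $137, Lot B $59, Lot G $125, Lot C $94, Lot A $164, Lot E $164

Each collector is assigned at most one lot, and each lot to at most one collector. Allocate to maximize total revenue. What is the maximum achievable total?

This is the linear assignment problem.
Optimal: Santos→Lot C ($164), Rivera→Lot G ($139), Quispe→Lot B ($161), Petrov→Lot F ($126), Lindqvist→Lot E ($150), Eriksen→Lot A ($164) — total 164+139+161+126+150+164 = $904.
Checked against all permutations: $904 is optimal.

Max total: $904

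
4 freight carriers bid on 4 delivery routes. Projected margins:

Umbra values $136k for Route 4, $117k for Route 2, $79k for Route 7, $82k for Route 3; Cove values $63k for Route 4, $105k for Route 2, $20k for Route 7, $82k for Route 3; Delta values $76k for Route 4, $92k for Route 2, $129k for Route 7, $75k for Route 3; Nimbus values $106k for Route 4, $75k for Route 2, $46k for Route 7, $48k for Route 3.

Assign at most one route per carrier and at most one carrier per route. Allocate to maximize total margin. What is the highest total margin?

Optimal: Umbra→Route 2 ($117k), Cove→Route 3 ($82k), Delta→Route 7 ($129k), Nimbus→Route 4 ($106k) — total 117+82+129+106 = $434k.
Row-greedy (each carrier in turn takes its best remaining route) gives $418k, worse by 16.

Max total: $434k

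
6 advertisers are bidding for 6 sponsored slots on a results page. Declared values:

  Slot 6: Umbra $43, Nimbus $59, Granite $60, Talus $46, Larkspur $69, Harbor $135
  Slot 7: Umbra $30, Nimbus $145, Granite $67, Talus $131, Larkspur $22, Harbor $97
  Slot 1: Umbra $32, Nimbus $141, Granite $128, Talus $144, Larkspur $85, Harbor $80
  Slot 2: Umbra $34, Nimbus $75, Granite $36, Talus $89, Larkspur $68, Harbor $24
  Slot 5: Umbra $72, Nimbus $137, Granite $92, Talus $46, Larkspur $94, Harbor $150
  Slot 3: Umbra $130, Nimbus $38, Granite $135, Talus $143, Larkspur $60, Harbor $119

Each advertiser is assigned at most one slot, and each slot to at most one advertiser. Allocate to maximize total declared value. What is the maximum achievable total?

Max total: $729

Optimal: Umbra→Slot 3 ($130), Nimbus→Slot 5 ($137), Granite→Slot 1 ($128), Talus→Slot 7 ($131), Larkspur→Slot 2 ($68), Harbor→Slot 6 ($135) — total 130+137+128+131+68+135 = $729.
Column-greedy (each slot in turn goes to its best remaining advertiser) gives $714, worse by 15.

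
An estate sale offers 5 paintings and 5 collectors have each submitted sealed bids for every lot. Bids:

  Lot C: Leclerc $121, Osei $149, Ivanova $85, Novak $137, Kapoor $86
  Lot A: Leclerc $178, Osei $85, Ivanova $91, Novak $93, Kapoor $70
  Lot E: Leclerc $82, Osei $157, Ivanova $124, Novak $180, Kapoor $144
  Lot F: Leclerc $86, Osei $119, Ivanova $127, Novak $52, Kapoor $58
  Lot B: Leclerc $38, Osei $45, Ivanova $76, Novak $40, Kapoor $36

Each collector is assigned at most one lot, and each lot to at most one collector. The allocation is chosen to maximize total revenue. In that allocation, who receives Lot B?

Kapoor receives Lot B.

Optimal: Leclerc→Lot A ($178), Osei→Lot C ($149), Ivanova→Lot F ($127), Novak→Lot E ($180), Kapoor→Lot B ($36) — total 178+149+127+180+36 = $670.
Next-best assignment: Leclerc→Lot A, Osei→Lot F, Ivanova→Lot B, Novak→Lot C, Kapoor→Lot E = $654.
Kapoor's own top lot is Lot E ($144), but forcing Kapoor→Lot E and reassigning the rest optimally gives only $654 — worse by 16.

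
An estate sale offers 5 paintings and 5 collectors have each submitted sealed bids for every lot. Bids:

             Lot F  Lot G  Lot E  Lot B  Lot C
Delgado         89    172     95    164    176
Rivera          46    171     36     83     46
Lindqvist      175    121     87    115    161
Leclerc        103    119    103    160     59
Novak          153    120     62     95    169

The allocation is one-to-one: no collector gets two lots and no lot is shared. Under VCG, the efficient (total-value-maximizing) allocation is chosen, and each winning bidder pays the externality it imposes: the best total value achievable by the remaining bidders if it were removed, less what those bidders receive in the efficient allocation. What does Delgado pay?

Efficient allocation: Delgado→Lot B ($164), Rivera→Lot G ($171), Lindqvist→Lot F ($175), Leclerc→Lot E ($103), Novak→Lot C ($169); total welfare W = $782.
Delgado receives Lot B at value $164, so the others get W − 164 = $618.
Without Delgado: best allocation of the remaining 4 bidders over all 5 lots is Rivera→Lot G ($171), Lindqvist→Lot F ($175), Leclerc→Lot B ($160), Novak→Lot C ($169), total $675.
VCG payment = (others' best without Delgado) − (others' welfare with Delgado) = 675 − 618 = $57.

Delgado pays $57.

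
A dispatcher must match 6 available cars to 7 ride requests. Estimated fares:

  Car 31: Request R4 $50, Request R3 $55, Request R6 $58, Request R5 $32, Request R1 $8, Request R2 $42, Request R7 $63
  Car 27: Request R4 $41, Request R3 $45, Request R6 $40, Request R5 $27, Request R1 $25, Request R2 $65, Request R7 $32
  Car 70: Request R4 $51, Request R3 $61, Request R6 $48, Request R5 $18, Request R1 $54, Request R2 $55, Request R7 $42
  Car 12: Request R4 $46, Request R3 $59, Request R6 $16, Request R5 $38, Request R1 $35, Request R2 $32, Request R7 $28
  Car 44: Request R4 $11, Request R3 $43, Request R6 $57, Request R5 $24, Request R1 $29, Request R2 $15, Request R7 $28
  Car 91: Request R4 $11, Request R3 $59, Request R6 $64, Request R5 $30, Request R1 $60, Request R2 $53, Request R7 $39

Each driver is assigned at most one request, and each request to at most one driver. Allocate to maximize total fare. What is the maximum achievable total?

Max total: $355

Optimal: Car 31→Request R7 ($63), Car 27→Request R2 ($65), Car 70→Request R4 ($51), Car 12→Request R3 ($59), Car 44→Request R6 ($57), Car 91→Request R1 ($60) — total 63+65+51+59+57+60 = $355.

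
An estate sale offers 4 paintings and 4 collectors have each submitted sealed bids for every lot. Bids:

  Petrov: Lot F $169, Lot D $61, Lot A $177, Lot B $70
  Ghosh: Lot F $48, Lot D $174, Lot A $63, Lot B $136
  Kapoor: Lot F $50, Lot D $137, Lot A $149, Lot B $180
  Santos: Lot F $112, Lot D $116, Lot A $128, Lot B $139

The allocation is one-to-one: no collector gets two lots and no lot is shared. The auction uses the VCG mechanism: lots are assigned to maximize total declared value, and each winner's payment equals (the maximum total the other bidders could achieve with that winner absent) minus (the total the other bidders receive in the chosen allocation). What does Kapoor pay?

Kapoor pays $19.

Efficient allocation: Petrov→Lot F ($169), Ghosh→Lot D ($174), Kapoor→Lot B ($180), Santos→Lot A ($128); total welfare W = $651.
Kapoor receives Lot B at value $180, so the others get W − 180 = $471.
Without Kapoor: best allocation of the remaining 3 bidders over all 4 lots is Petrov→Lot A ($177), Ghosh→Lot D ($174), Santos→Lot B ($139), total $490.
VCG payment = (others' best without Kapoor) − (others' welfare with Kapoor) = 490 − 471 = $19.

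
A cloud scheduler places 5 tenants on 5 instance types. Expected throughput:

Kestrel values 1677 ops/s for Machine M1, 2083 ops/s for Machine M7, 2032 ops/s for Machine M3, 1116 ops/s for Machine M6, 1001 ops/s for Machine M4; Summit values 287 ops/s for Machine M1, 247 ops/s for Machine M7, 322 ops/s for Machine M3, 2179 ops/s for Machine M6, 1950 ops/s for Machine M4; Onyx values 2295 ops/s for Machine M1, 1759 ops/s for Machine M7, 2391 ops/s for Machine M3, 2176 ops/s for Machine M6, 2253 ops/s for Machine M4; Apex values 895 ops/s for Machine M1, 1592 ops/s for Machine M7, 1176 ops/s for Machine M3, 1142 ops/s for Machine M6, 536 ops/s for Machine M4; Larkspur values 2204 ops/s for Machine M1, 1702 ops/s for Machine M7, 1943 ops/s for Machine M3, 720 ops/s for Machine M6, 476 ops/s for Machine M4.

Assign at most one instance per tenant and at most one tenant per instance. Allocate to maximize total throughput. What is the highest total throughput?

Optimal: Kestrel→Machine M3 (2032 ops/s), Summit→Machine M6 (2179 ops/s), Onyx→Machine M4 (2253 ops/s), Apex→Machine M7 (1592 ops/s), Larkspur→Machine M1 (2204 ops/s) — total 2032+2179+2253+1592+2204 = 10260 ops/s.
Max-entry greedy (repeatedly take the single best remaining cell) gives 9393 ops/s, worse by 867.

Max total: 10260 ops/s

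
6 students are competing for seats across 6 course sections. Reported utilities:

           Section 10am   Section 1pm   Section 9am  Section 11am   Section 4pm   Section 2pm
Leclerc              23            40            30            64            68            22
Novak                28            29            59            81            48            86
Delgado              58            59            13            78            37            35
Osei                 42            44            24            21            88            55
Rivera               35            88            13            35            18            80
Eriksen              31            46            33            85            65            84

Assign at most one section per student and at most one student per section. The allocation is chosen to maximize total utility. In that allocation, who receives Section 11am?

Optimal: Leclerc→Section 11am (64 points), Novak→Section 9am (59 points), Delgado→Section 10am (58 points), Osei→Section 4pm (88 points), Rivera→Section 1pm (88 points), Eriksen→Section 2pm (84 points) — total 64+59+58+88+88+84 = 441 points.
Row-greedy (each student in turn takes its best remaining section) gives 344 points, worse by 97.
No other one-to-one assignment exceeds 441 points.
Leclerc's own top section is Section 4pm (68 points), but forcing Leclerc→Section 4pm and reassigning the rest optimally gives only 419 points — worse by 22.

Leclerc receives Section 11am.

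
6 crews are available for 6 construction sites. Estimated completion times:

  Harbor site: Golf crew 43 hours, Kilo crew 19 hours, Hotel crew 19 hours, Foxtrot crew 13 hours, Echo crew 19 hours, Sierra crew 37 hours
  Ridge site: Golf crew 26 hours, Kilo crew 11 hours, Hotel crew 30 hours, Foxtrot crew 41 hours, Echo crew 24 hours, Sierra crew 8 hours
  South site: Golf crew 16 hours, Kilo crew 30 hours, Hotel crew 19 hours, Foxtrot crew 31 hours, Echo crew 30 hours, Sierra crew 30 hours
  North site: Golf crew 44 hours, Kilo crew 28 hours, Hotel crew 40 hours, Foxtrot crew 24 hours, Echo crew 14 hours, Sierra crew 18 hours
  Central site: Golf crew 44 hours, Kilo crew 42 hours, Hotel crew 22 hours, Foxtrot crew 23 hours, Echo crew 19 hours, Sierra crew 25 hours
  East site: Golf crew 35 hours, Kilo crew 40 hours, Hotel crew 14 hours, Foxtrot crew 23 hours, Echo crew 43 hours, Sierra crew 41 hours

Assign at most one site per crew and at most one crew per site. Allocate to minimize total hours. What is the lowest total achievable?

Treat this as an assignment problem: match each crew to one site.
Optimal: Golf crew→South site (16 hours), Kilo crew→Ridge site (11 hours), Hotel crew→East site (14 hours), Foxtrot crew→Harbor site (13 hours), Echo crew→Central site (19 hours), Sierra crew→North site (18 hours) — total 16+11+14+13+19+18 = 91 hours.
Column-greedy (each site in turn goes to its cheapest remaining crew) gives 113 hours, worse by 22.
Next-best assignment: Golf crew→South site, Kilo crew→Ridge site, Hotel crew→East site, Foxtrot crew→Harbor site, Echo crew→North site, Sierra crew→Central site = 93 hours.
Swapping Kilo crew↔Golf crew (Kilo crew→South site 30 hours, Golf crew→Ridge site 26 hours) adds 29.
Checked against all permutations: 91 hours is optimal.

Min total: 91 hours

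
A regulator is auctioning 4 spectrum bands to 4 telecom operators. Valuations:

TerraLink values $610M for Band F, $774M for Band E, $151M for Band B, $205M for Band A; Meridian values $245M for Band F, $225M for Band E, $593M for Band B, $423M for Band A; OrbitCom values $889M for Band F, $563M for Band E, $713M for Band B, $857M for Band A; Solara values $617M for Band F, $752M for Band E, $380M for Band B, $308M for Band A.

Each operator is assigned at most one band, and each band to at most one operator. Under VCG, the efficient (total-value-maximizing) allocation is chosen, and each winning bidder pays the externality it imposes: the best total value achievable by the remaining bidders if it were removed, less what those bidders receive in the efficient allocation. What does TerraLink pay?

TerraLink pays $167M.

Efficient allocation: TerraLink→Band E ($774M), Meridian→Band B ($593M), OrbitCom→Band A ($857M), Solara→Band F ($617M); total welfare W = $2841M.
TerraLink receives Band E at value $774M, so the others get W − 774 = $2067M.
Without TerraLink: best allocation of the remaining 3 bidders over all 4 bands is Meridian→Band B ($593M), OrbitCom→Band F ($889M), Solara→Band E ($752M), total $2234M.
VCG payment = (others' best without TerraLink) − (others' welfare with TerraLink) = 2234 − 2067 = $167M.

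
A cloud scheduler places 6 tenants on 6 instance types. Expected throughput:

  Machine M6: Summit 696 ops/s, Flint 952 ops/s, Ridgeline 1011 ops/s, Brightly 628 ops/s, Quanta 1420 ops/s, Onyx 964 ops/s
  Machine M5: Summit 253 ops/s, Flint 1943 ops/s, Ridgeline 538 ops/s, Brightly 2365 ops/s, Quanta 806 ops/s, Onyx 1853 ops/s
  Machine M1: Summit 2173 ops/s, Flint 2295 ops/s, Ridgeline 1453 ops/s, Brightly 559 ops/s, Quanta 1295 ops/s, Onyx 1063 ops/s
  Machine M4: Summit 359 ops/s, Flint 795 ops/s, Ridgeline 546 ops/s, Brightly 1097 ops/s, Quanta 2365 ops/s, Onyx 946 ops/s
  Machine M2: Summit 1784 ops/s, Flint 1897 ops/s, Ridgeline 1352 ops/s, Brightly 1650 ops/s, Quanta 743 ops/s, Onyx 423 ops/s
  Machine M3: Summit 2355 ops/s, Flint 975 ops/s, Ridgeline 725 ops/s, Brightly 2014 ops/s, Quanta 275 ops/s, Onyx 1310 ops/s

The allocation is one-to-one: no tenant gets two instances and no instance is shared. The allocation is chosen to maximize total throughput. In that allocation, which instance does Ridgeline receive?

Ridgeline receives Machine M2.

Optimal: Summit→Machine M3 (2355 ops/s), Flint→Machine M1 (2295 ops/s), Ridgeline→Machine M2 (1352 ops/s), Brightly→Machine M5 (2365 ops/s), Quanta→Machine M4 (2365 ops/s), Onyx→Machine M6 (964 ops/s) — total 2355+2295+1352+2365+2365+964 = 11696 ops/s.
Column-greedy (each instance in turn goes to its best remaining tenant) gives 9535 ops/s, worse by 2161.
Checked against all permutations: 11696 ops/s is optimal.
Ridgeline's own top instance is Machine M1 (1453 ops/s), but forcing Ridgeline→Machine M1 and reassigning the rest optimally gives only 11399 ops/s — worse by 297.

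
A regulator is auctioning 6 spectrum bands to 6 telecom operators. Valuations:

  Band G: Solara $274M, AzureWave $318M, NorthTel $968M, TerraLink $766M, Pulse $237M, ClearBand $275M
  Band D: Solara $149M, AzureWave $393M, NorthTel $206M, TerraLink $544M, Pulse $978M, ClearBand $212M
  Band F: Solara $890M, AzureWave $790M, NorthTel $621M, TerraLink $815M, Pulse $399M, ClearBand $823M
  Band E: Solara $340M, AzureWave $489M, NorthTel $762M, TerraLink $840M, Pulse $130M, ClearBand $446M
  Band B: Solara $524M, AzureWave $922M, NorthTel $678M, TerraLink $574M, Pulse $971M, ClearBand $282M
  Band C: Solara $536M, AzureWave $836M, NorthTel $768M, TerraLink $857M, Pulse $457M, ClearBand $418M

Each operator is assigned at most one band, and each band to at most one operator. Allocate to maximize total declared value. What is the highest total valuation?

Optimal: Solara→Band C ($536M), AzureWave→Band B ($922M), NorthTel→Band G ($968M), TerraLink→Band E ($840M), Pulse→Band D ($978M), ClearBand→Band F ($823M) — total 536+922+968+840+978+823 = $5067M.
Row-greedy (each operator in turn takes its best remaining band) gives $5061M, worse by 6.

Max total: $5067M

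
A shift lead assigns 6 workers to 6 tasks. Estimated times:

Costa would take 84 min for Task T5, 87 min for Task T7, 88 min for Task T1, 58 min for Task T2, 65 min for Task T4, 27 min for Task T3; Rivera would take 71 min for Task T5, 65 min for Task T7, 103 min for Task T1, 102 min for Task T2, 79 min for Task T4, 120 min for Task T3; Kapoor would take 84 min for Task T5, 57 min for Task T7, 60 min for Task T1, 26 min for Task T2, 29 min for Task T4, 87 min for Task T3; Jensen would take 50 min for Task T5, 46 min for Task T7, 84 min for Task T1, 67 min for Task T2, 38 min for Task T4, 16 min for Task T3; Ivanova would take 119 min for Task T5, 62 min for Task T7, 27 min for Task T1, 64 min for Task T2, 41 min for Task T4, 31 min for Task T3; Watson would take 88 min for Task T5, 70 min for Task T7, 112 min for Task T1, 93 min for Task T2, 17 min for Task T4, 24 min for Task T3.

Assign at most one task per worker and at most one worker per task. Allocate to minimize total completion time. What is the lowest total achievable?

Optimal: Costa→Task T3 (27 min), Rivera→Task T7 (65 min), Kapoor→Task T2 (26 min), Jensen→Task T5 (50 min), Ivanova→Task T1 (27 min), Watson→Task T4 (17 min) — total 27+65+26+50+27+17 = 212 min.
Column-greedy (each task in turn goes to its cheapest remaining worker) gives 329 min, worse by 117.

Min total: 212 min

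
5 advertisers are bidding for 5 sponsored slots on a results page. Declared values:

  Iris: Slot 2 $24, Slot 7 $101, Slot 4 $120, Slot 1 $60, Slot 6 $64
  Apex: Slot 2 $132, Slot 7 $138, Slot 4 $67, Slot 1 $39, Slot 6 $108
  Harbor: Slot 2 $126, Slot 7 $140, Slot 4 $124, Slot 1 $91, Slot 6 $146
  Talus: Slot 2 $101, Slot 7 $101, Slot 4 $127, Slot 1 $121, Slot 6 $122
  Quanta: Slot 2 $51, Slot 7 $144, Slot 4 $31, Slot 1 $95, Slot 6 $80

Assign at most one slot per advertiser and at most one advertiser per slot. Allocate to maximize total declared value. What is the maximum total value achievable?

This is a one-to-one assignment (maximum-weight bipartite matching).
Optimal: Iris→Slot 4 ($120), Apex→Slot 2 ($132), Harbor→Slot 6 ($146), Talus→Slot 1 ($121), Quanta→Slot 7 ($144) — total 120+132+146+121+144 = $663.
Max-entry greedy (repeatedly take the single best remaining cell) gives $609, worse by 54.

Max total: $663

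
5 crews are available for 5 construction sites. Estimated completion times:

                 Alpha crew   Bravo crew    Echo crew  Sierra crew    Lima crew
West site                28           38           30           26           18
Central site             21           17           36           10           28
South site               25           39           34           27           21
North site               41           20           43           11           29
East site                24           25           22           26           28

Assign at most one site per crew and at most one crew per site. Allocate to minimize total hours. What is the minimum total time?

Min total: 93 hours

Optimal: Alpha crew→South site (25 hours), Bravo crew→Central site (17 hours), Echo crew→East site (22 hours), Sierra crew→North site (11 hours), Lima crew→West site (18 hours) — total 25+17+22+11+18 = 93 hours.
Column-greedy (each site in turn goes to its cheapest remaining crew) gives 95 hours, worse by 2.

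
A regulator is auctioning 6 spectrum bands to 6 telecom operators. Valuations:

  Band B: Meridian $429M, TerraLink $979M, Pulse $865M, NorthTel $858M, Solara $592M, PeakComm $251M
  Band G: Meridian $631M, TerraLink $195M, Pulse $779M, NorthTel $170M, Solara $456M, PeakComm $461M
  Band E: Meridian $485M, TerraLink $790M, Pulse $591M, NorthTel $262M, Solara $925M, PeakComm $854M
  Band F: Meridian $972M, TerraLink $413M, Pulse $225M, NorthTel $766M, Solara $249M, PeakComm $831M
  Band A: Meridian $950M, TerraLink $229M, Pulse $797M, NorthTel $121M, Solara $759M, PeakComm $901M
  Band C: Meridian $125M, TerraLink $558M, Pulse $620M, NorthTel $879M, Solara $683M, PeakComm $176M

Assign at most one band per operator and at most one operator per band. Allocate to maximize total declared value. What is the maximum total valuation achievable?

Maximum total: $5435M

This is the linear assignment problem.
Optimal: Meridian→Band F ($972M), TerraLink→Band B ($979M), Pulse→Band G ($779M), NorthTel→Band C ($879M), Solara→Band E ($925M), PeakComm→Band A ($901M) — total 972+979+779+879+925+901 = $5435M.
Row-greedy (each operator in turn takes its best remaining band) gives $5013M, worse by 422.
Swapping PeakComm↔Meridian (PeakComm→Band F $831M, Meridian→Band A $950M) loses 92.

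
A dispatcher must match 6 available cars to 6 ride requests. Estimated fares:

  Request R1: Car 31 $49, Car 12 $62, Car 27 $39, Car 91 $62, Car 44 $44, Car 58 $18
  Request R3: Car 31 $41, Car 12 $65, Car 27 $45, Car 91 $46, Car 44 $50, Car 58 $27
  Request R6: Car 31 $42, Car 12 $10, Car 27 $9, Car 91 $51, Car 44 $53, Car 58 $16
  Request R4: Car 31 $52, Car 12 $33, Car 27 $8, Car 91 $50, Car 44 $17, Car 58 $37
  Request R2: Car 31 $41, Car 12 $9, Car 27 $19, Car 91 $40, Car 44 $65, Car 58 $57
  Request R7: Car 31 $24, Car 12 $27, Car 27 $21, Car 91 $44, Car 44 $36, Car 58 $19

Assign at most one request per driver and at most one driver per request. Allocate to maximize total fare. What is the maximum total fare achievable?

Maximum total: $313

This is the linear assignment problem.
Optimal: Car 31→Request R4 ($52), Car 12→Request R1 ($62), Car 27→Request R3 ($45), Car 91→Request R7 ($44), Car 44→Request R6 ($53), Car 58→Request R2 ($57) — total 52+62+45+44+53+57 = $313.
Row-greedy (each driver in turn takes its best remaining request) gives $291, worse by 22.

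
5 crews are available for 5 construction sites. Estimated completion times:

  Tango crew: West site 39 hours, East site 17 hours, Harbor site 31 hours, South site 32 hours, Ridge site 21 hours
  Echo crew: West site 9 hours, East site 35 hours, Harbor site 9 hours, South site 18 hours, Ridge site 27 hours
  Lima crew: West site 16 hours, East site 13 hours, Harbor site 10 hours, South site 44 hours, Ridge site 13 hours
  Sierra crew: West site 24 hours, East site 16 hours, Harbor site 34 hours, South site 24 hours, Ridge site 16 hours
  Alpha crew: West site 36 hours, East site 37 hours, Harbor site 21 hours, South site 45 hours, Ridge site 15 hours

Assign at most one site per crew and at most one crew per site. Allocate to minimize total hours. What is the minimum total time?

Min total: 75 hours

Optimal: Tango crew→East site (17 hours), Echo crew→West site (9 hours), Lima crew→Harbor site (10 hours), Sierra crew→South site (24 hours), Alpha crew→Ridge site (15 hours) — total 17+9+10+24+15 = 75 hours.
Next-best assignment: Tango crew→East site, Echo crew→Harbor site, Lima crew→West site, Sierra crew→South site, Alpha crew→Ridge site = 81 hours.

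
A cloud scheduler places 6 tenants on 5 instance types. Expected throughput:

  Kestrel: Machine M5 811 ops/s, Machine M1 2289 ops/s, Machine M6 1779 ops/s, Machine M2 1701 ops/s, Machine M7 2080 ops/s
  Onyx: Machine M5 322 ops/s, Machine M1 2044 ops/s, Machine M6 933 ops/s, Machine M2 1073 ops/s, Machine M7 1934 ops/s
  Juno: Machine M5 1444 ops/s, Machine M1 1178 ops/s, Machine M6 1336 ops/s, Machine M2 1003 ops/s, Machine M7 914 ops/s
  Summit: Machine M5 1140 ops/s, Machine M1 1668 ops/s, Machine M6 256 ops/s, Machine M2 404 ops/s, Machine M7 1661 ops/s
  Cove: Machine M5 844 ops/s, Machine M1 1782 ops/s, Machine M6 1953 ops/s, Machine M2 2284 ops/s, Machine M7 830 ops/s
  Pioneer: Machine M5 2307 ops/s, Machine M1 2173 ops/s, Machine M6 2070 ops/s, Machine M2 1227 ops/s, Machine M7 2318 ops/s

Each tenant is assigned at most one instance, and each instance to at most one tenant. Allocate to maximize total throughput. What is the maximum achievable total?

Maximum total: 10150 ops/s

Optimal: Pioneer→Machine M5 (2307 ops/s), Kestrel→Machine M1 (2289 ops/s), Juno→Machine M6 (1336 ops/s), Cove→Machine M2 (2284 ops/s), Onyx→Machine M7 (1934 ops/s) — total 2307+2289+1336+2284+1934 = 10150 ops/s.
Swapping Kestrel↔Juno (Kestrel→Machine M6 1779 ops/s, Juno→Machine M1 1178 ops/s) loses 668.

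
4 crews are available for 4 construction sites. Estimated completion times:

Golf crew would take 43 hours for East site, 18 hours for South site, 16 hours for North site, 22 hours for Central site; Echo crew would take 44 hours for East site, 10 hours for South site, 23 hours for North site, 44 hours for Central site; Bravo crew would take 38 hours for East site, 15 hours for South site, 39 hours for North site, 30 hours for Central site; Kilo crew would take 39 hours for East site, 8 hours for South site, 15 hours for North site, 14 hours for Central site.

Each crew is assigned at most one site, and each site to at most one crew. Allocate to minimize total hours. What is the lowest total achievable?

Min total: 78 hours

Treat this as an assignment problem: match each crew to one site.
Optimal: Golf crew→North site (16 hours), Echo crew→South site (10 hours), Bravo crew→East site (38 hours), Kilo crew→Central site (14 hours) — total 16+10+38+14 = 78 hours.
Row-greedy (each crew in turn takes its cheapest remaining site) gives 95 hours, worse by 17.
Next-best assignment: Golf crew→Central site, Echo crew→South site, Bravo crew→East site, Kilo crew→North site = 85 hours.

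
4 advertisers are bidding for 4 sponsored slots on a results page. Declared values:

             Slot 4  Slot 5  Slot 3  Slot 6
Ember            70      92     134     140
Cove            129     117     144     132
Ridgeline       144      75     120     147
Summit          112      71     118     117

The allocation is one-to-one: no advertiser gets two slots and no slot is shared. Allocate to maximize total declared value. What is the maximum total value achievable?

Optimal: Ember→Slot 6 ($140), Cove→Slot 5 ($117), Ridgeline→Slot 4 ($144), Summit→Slot 3 ($118) — total 140+117+144+118 = $519.
Max-entry greedy (repeatedly take the single best remaining cell) gives $495, worse by 24.
Next-best assignment: Ember→Slot 3, Cove→Slot 5, Ridgeline→Slot 4, Summit→Slot 6 = $512.
Swapping Ridgeline↔Ember (Ridgeline→Slot 6 $147, Ember→Slot 4 $70) loses 67.
Checked against all permutations: $519 is optimal.

Max total: $519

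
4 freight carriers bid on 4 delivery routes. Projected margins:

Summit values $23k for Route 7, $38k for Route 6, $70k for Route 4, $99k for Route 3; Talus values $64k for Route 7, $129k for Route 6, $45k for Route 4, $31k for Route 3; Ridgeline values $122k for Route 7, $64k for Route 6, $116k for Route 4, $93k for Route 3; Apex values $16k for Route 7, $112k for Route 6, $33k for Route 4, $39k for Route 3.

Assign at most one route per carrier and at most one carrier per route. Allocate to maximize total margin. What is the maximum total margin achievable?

Max total: $391k

This is the linear assignment problem.
Optimal: Summit→Route 3 ($99k), Talus→Route 7 ($64k), Ridgeline→Route 4 ($116k), Apex→Route 6 ($112k) — total 99+64+116+112 = $391k.
Column-greedy (each route in turn goes to its best remaining carrier) gives $360k, worse by 31.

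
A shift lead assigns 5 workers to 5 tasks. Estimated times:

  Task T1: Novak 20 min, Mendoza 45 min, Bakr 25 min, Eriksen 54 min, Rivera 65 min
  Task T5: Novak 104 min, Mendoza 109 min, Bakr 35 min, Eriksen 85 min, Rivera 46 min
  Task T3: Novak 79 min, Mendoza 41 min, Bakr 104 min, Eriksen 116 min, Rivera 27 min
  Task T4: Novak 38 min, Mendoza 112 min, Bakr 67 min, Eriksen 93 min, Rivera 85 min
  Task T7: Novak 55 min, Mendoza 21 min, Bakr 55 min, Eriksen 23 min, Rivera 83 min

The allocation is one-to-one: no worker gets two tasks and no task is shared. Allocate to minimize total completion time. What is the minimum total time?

Min total: 168 min

Treat this as an assignment problem: match each worker to one task.
Optimal: Novak→Task T4 (38 min), Mendoza→Task T1 (45 min), Bakr→Task T5 (35 min), Eriksen→Task T7 (23 min), Rivera→Task T3 (27 min) — total 38+45+35+23+27 = 168 min.
Row-greedy (each worker in turn takes its cheapest remaining task) gives 196 min, worse by 28.
Next-best assignment: Novak→Task T4, Mendoza→Task T3, Bakr→Task T1, Eriksen→Task T7, Rivera→Task T5 = 173 min.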